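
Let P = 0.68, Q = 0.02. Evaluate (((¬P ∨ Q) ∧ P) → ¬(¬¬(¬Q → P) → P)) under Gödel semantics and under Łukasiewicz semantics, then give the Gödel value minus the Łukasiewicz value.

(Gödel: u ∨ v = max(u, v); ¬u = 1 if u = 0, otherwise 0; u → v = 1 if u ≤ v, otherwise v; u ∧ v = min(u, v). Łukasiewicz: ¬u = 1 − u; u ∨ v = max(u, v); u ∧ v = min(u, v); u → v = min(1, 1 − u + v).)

-0.70

Gödel evaluation:
  ¬P: Gödel ¬ of 0.68 = 0 (operand ≠ 0)
  (¬P ∨ Q) = max(0, 0.02) = 0.02
  ((¬P ∨ Q) ∧ P) = min(0.02, 0.68) = 0.02
  ¬Q: Gödel ¬ of 0.02 = 0 (operand ≠ 0)
  (¬Q → P): 0 ≤ 0.68, so result = 1
  ¬(¬Q → P): Gödel ¬ of 1 = 0 (operand ≠ 0)
  ¬¬(¬Q → P): Gödel ¬ of 0 = 1 (operand is 0)
  (¬¬(¬Q → P) → P): 1 > 0.68, so result = 0.68
  ¬(¬¬(¬Q → P) → P): Gödel ¬ of 0.68 = 0 (operand ≠ 0)
  (((¬P ∨ Q) ∧ P) → ¬(¬¬(¬Q → P) → P)): 0.02 > 0, so result = 0
  Gödel value = 0
Łukasiewicz evaluation:
  ¬P: Łukasiewicz ¬ gives 1 − 0.68 = 0.32
  (¬P ∨ Q) = max(0.32, 0.02) = 0.32
  ((¬P ∨ Q) ∧ P) = min(0.32, 0.68) = 0.32
  ¬Q: Łukasiewicz ¬ gives 1 − 0.02 = 0.98
  (¬Q → P): min(1, 1 − 0.98 + 0.68) = 0.7
  ¬(¬Q → P): Łukasiewicz ¬ gives 1 − 0.7 = 0.3
  ¬¬(¬Q → P): Łukasiewicz ¬ gives 1 − 0.3 = 0.7
  (¬¬(¬Q → P) → P): min(1, 1 − 0.7 + 0.68) = 0.98
  ¬(¬¬(¬Q → P) → P): Łukasiewicz ¬ gives 1 − 0.98 = 0.02
  (((¬P ∨ Q) ∧ P) → ¬(¬¬(¬Q → P) → P)): min(1, 1 − 0.32 + 0.02) = 0.7
  Łukasiewicz value = 0.7
Difference: 0 − 0.7 = -0.70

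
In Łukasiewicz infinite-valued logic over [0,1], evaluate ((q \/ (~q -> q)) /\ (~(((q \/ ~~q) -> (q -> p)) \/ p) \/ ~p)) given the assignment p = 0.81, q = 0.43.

~q: Łukasiewicz ¬ gives 1 − 0.43 = 0.57
(~q -> q): min(1, 1 − 0.57 + 0.43) = 0.86
(q \/ (~q -> q)) = max(0.43, 0.86) = 0.86
~q: Łukasiewicz ¬ gives 1 − 0.43 = 0.57
~~q: Łukasiewicz ¬ gives 1 − 0.57 = 0.43
(q \/ ~~q) = max(0.43, 0.43) = 0.43
(q -> p): min(1, 1 − 0.43 + 0.81) = 1
((q \/ ~~q) -> (q -> p)): min(1, 1 − 0.43 + 1) = 1
(((q \/ ~~q) -> (q -> p)) \/ p) = max(1, 0.81) = 1
~(((q \/ ~~q) -> (q -> p)) \/ p): Łukasiewicz ¬ gives 1 − 1 = 0
~p: Łukasiewicz ¬ gives 1 − 0.81 = 0.19
(~(((q \/ ~~q) -> (q -> p)) \/ p) \/ ~p) = max(0, 0.19) = 0.19
((q \/ (~q -> q)) /\ (~(((q \/ ~~q) -> (q -> p)) \/ p) \/ ~p)) = min(0.86, 0.19) = 0.19

0.19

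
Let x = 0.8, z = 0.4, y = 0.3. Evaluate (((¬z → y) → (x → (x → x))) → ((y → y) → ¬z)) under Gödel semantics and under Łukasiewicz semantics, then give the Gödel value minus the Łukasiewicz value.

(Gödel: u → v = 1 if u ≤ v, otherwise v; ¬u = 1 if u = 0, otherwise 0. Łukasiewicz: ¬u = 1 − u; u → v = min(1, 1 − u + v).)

Gödel evaluation:
  ¬z: Gödel ¬ of 0.4 = 0 (operand ≠ 0)
  (¬z → y): 0 ≤ 0.3, so result = 1
  (x → x): 0.8 ≤ 0.8, so result = 1
  (x → (x → x)): 0.8 ≤ 1, so result = 1
  ((¬z → y) → (x → (x → x))): 1 ≤ 1, so result = 1
  (y → y): 0.3 ≤ 0.3, so result = 1
  ¬z: Gödel ¬ of 0.4 = 0 (operand ≠ 0)
  ((y → y) → ¬z): 1 > 0, so result = 0
  (((¬z → y) → (x → (x → x))) → ((y → y) → ¬z)): 1 > 0, so result = 0
  Gödel value = 0
Łukasiewicz evaluation:
  ¬z: Łukasiewicz ¬ gives 1 − 0.4 = 0.6
  (¬z → y): min(1, 1 − 0.6 + 0.3) = 0.7
  (x → x): min(1, 1 − 0.8 + 0.8) = 1
  (x → (x → x)): min(1, 1 − 0.8 + 1) = 1
  ((¬z → y) → (x → (x → x))): min(1, 1 − 0.7 + 1) = 1
  (y → y): min(1, 1 − 0.3 + 0.3) = 1
  ¬z: Łukasiewicz ¬ gives 1 − 0.4 = 0.6
  ((y → y) → ¬z): min(1, 1 − 1 + 0.6) = 0.6
  (((¬z → y) → (x → (x → x))) → ((y → y) → ¬z)): min(1, 1 − 1 + 0.6) = 0.6
  Łukasiewicz value = 0.6
Difference: 0 − 0.6 = -0.60

-0.60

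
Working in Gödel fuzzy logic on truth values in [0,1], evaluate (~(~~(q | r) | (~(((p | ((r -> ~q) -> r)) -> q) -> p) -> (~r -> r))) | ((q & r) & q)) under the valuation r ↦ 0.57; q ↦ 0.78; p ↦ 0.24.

(q | r) = max(0.78, 0.57) = 0.78
~(q | r): Gödel ¬ of 0.78 = 0 (operand ≠ 0)
~~(q | r): Gödel ¬ of 0 = 1 (operand is 0)
~q: Gödel ¬ of 0.78 = 0 (operand ≠ 0)
(r -> ~q): 0.57 > 0, so result = 0
((r -> ~q) -> r): 0 ≤ 0.57, so result = 1
(p | ((r -> ~q) -> r)) = max(0.24, 1) = 1
((p | ((r -> ~q) -> r)) -> q): 1 > 0.78, so result = 0.78
(((p | ((r -> ~q) -> r)) -> q) -> p): 0.78 > 0.24, so result = 0.24
~(((p | ((r -> ~q) -> r)) -> q) -> p): Gödel ¬ of 0.24 = 0 (operand ≠ 0)
~r: Gödel ¬ of 0.57 = 0 (operand ≠ 0)
(~r -> r): 0 ≤ 0.57, so result = 1
(~(((p | ((r -> ~q) -> r)) -> q) -> p) -> (~r -> r)): 0 ≤ 1, so result = 1
(~~(q | r) | (~(((p | ((r -> ~q) -> r)) -> q) -> p) -> (~r -> r))) = max(1, 1) = 1
~(~~(q | r) | (~(((p | ((r -> ~q) -> r)) -> q) -> p) -> (~r -> r))): Gödel ¬ of 1 = 0 (operand ≠ 0)
(q & r) = min(0.78, 0.57) = 0.57
((q & r) & q) = min(0.57, 0.78) = 0.57
(~(~~(q | r) | (~(((p | ((r -> ~q) -> r)) -> q) -> p) -> (~r -> r))) | ((q & r) & q)) = max(0, 0.57) = 0.57

0.57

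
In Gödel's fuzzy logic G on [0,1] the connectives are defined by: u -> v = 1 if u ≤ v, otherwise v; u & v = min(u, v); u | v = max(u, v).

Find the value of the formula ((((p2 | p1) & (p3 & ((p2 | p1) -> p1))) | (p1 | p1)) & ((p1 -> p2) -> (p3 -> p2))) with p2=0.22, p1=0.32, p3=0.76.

0.32

(p2 | p1) = max(0.22, 0.32) = 0.32
(p2 | p1) = max(0.22, 0.32) = 0.32
((p2 | p1) -> p1): 0.32 ≤ 0.32, so result = 1
(p3 & ((p2 | p1) -> p1)) = min(0.76, 1) = 0.76
((p2 | p1) & (p3 & ((p2 | p1) -> p1))) = min(0.32, 0.76) = 0.32
(p1 | p1) = max(0.32, 0.32) = 0.32
(((p2 | p1) & (p3 & ((p2 | p1) -> p1))) | (p1 | p1)) = max(0.32, 0.32) = 0.32
(p1 -> p2): 0.32 > 0.22, so result = 0.22
(p3 -> p2): 0.76 > 0.22, so result = 0.22
((p1 -> p2) -> (p3 -> p2)): 0.22 ≤ 0.22, so result = 1
((((p2 | p1) & (p3 & ((p2 | p1) -> p1))) | (p1 | p1)) & ((p1 -> p2) -> (p3 -> p2))) = min(0.32, 1) = 0.32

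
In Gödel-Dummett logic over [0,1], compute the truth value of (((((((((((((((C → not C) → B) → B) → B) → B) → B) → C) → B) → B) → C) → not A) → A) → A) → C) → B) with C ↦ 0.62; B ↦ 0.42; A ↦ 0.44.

0.42

not C: Gödel ¬ of 0.62 = 0 (operand ≠ 0)
(C → not C): 0.62 > 0, so result = 0
((C → not C) → B): 0 ≤ 0.42, so result = 1
(((C → not C) → B) → B): 1 > 0.42, so result = 0.42
((((C → not C) → B) → B) → B): 0.42 ≤ 0.42, so result = 1
(((((C → not C) → B) → B) → B) → B): 1 > 0.42, so result = 0.42
((((((C → not C) → B) → B) → B) → B) → B): 0.42 ≤ 0.42, so result = 1
(((((((C → not C) → B) → B) → B) → B) → B) → C): 1 > 0.62, so result = 0.62
((((((((C → not C) → B) → B) → B) → B) → B) → C) → B): 0.62 > 0.42, so result = 0.42
(((((((((C → not C) → B) → B) → B) → B) → B) → C) → B) → B): 0.42 ≤ 0.42, so result = 1
((((((((((C → not C) → B) → B) → B) → B) → B) → C) → B) → B) → C): 1 > 0.62, so result = 0.62
not A: Gödel ¬ of 0.44 = 0 (operand ≠ 0)
(((((((((((C → not C) → B) → B) → B) → B) → B) → C) → B) → B) → C) → not A): 0.62 > 0, so result = 0
((((((((((((C → not C) → B) → B) → B) → B) → B) → C) → B) → B) → C) → not A) → A): 0 ≤ 0.44, so result = 1
(((((((((((((C → not C) → B) → B) → B) → B) → B) → C) → B) → B) → C) → not A) → A) → A): 1 > 0.44, so result = 0.44
((((((((((((((C → not C) → B) → B) → B) → B) → B) → C) → B) → B) → C) → not A) → A) → A) → C): 0.44 ≤ 0.62, so result = 1
(((((((((((((((C → not C) → B) → B) → B) → B) → B) → C) → B) → B) → C) → not A) → A) → A) → C) → B): 1 > 0.42, so result = 0.42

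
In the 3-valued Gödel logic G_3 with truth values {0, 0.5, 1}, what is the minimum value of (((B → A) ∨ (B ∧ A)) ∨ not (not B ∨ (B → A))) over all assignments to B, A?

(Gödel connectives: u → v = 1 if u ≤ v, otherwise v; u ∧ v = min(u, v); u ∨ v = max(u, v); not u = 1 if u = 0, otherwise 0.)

The minimum is attained at B = 1, A = 0.5:
  (B → A): 1 > 0.5, so result = 0.5
  (B ∧ A) = min(1, 0.5) = 0.5
  ((B → A) ∨ (B ∧ A)) = max(0.5, 0.5) = 0.5
  not B: Gödel ¬ of 1 = 0 (operand ≠ 0)
  (B → A): 1 > 0.5, so result = 0.5
  (not B ∨ (B → A)) = max(0, 0.5) = 0.5
  not (not B ∨ (B → A)): Gödel ¬ of 0.5 = 0 (operand ≠ 0)
  (((B → A) ∨ (B ∧ A)) ∨ not (not B ∨ (B → A))) = max(0.5, 0) = 0.5
Checking all 9 assignments confirms none give a value below 0.50.

0.50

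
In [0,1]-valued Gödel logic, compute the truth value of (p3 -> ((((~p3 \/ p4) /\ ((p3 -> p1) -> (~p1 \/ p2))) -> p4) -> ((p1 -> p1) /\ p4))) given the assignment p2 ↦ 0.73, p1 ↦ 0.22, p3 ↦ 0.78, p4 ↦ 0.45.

0.45

~p3: Gödel ¬ of 0.78 = 0 (operand ≠ 0)
(~p3 \/ p4) = max(0, 0.45) = 0.45
(p3 -> p1): 0.78 > 0.22, so result = 0.22
~p1: Gödel ¬ of 0.22 = 0 (operand ≠ 0)
(~p1 \/ p2) = max(0, 0.73) = 0.73
((p3 -> p1) -> (~p1 \/ p2)): 0.22 ≤ 0.73, so result = 1
((~p3 \/ p4) /\ ((p3 -> p1) -> (~p1 \/ p2))) = min(0.45, 1) = 0.45
(((~p3 \/ p4) /\ ((p3 -> p1) -> (~p1 \/ p2))) -> p4): 0.45 ≤ 0.45, so result = 1
(p1 -> p1): 0.22 ≤ 0.22, so result = 1
((p1 -> p1) /\ p4) = min(1, 0.45) = 0.45
((((~p3 \/ p4) /\ ((p3 -> p1) -> (~p1 \/ p2))) -> p4) -> ((p1 -> p1) /\ p4)): 1 > 0.45, so result = 0.45
(p3 -> ((((~p3 \/ p4) /\ ((p3 -> p1) -> (~p1 \/ p2))) -> p4) -> ((p1 -> p1) /\ p4))): 0.78 > 0.45, so result = 0.45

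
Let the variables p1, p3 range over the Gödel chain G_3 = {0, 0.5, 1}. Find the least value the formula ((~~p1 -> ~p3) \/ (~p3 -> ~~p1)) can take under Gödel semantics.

Every assignment gives 1. For instance at p1 = 0, p3 = 0:
  ~p1: Gödel ¬ of 0 = 1 (operand is 0)
  ~~p1: Gödel ¬ of 1 = 0 (operand ≠ 0)
  ~p3: Gödel ¬ of 0 = 1 (operand is 0)
  (~~p1 -> ~p3): 0 ≤ 1, so result = 1
  ~p3: Gödel ¬ of 0 = 1 (operand is 0)
  ~p1: Gödel ¬ of 0 = 1 (operand is 0)
  ~~p1: Gödel ¬ of 1 = 0 (operand ≠ 0)
  (~p3 -> ~~p1): 1 > 0, so result = 0
  ((~~p1 -> ~p3) \/ (~p3 -> ~~p1)) = max(1, 0) = 1
All 9 assignments give value 1 — the formula is a G_3-tautology.

1.00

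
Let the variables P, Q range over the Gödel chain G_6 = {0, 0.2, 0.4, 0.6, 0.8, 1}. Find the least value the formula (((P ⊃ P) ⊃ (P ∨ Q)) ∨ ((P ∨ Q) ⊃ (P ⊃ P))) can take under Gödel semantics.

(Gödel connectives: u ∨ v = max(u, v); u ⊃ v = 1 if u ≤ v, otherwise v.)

Every assignment gives 1. For instance at P = 0, Q = 0:
  (P ⊃ P): 0 ≤ 0, so result = 1
  (P ∨ Q) = max(0, 0) = 0
  ((P ⊃ P) ⊃ (P ∨ Q)): 1 > 0, so result = 0
  (P ∨ Q) = max(0, 0) = 0
  (P ⊃ P): 0 ≤ 0, so result = 1
  ((P ∨ Q) ⊃ (P ⊃ P)): 0 ≤ 1, so result = 1
  (((P ⊃ P) ⊃ (P ∨ Q)) ∨ ((P ∨ Q) ⊃ (P ⊃ P))) = max(0, 1) = 1
All 36 assignments give value 1 — the formula is a G_6-tautology.

1.00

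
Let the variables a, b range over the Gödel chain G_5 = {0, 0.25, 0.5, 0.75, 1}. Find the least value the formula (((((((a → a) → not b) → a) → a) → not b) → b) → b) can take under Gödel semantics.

0.25

The minimum is attained at a = 0.25, b = 0.25:
  (a → a): 0.25 ≤ 0.25, so result = 1
  not b: Gödel ¬ of 0.25 = 0 (operand ≠ 0)
  ((a → a) → not b): 1 > 0, so result = 0
  (((a → a) → not b) → a): 0 ≤ 0.25, so result = 1
  ((((a → a) → not b) → a) → a): 1 > 0.25, so result = 0.25
  not b: Gödel ¬ of 0.25 = 0 (operand ≠ 0)
  (((((a → a) → not b) → a) → a) → not b): 0.25 > 0, so result = 0
  ((((((a → a) → not b) → a) → a) → not b) → b): 0 ≤ 0.25, so result = 1
  (((((((a → a) → not b) → a) → a) → not b) → b) → b): 1 > 0.25, so result = 0.25
Checking all 25 assignments confirms none give a value below 0.25.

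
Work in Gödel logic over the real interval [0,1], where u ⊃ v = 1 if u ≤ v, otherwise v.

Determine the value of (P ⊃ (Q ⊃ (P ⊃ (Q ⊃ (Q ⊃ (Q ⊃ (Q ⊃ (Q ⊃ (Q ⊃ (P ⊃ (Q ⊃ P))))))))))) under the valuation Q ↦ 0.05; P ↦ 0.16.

(Q ⊃ P): 0.05 ≤ 0.16, so result = 1
(P ⊃ (Q ⊃ P)): 0.16 ≤ 1, so result = 1
(Q ⊃ (P ⊃ (Q ⊃ P))): 0.05 ≤ 1, so result = 1
(Q ⊃ (Q ⊃ (P ⊃ (Q ⊃ P)))): 0.05 ≤ 1, so result = 1
(Q ⊃ (Q ⊃ (Q ⊃ (P ⊃ (Q ⊃ P))))): 0.05 ≤ 1, so result = 1
(Q ⊃ (Q ⊃ (Q ⊃ (Q ⊃ (P ⊃ (Q ⊃ P)))))): 0.05 ≤ 1, so result = 1
(Q ⊃ (Q ⊃ (Q ⊃ (Q ⊃ (Q ⊃ (P ⊃ (Q ⊃ P))))))): 0.05 ≤ 1, so result = 1
(Q ⊃ (Q ⊃ (Q ⊃ (Q ⊃ (Q ⊃ (Q ⊃ (P ⊃ (Q ⊃ P)))))))): 0.05 ≤ 1, so result = 1
(P ⊃ (Q ⊃ (Q ⊃ (Q ⊃ (Q ⊃ (Q ⊃ (Q ⊃ (P ⊃ (Q ⊃ P))))))))): 0.16 ≤ 1, so result = 1
(Q ⊃ (P ⊃ (Q ⊃ (Q ⊃ (Q ⊃ (Q ⊃ (Q ⊃ (Q ⊃ (P ⊃ (Q ⊃ P)))))))))): 0.05 ≤ 1, so result = 1
(P ⊃ (Q ⊃ (P ⊃ (Q ⊃ (Q ⊃ (Q ⊃ (Q ⊃ (Q ⊃ (Q ⊃ (P ⊃ (Q ⊃ P))))))))))): 0.16 ≤ 1, so result = 1

1.00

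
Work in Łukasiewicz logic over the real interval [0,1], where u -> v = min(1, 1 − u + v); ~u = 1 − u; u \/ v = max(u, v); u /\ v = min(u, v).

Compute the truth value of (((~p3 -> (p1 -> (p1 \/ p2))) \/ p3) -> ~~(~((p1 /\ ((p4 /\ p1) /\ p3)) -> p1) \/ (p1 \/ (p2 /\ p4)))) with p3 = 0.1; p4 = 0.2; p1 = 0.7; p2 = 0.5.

~p3: Łukasiewicz ¬ gives 1 − 0.1 = 0.9
(p1 \/ p2) = max(0.7, 0.5) = 0.7
(p1 -> (p1 \/ p2)): min(1, 1 − 0.7 + 0.7) = 1
(~p3 -> (p1 -> (p1 \/ p2))): min(1, 1 − 0.9 + 1) = 1
((~p3 -> (p1 -> (p1 \/ p2))) \/ p3) = max(1, 0.1) = 1
(p4 /\ p1) = min(0.2, 0.7) = 0.2
((p4 /\ p1) /\ p3) = min(0.2, 0.1) = 0.1
(p1 /\ ((p4 /\ p1) /\ p3)) = min(0.7, 0.1) = 0.1
((p1 /\ ((p4 /\ p1) /\ p3)) -> p1): min(1, 1 − 0.1 + 0.7) = 1
~((p1 /\ ((p4 /\ p1) /\ p3)) -> p1): Łukasiewicz ¬ gives 1 − 1 = 0
(p2 /\ p4) = min(0.5, 0.2) = 0.2
(p1 \/ (p2 /\ p4)) = max(0.7, 0.2) = 0.7
(~((p1 /\ ((p4 /\ p1) /\ p3)) -> p1) \/ (p1 \/ (p2 /\ p4))) = max(0, 0.7) = 0.7
~(~((p1 /\ ((p4 /\ p1) /\ p3)) -> p1) \/ (p1 \/ (p2 /\ p4))): Łukasiewicz ¬ gives 1 − 0.7 = 0.3
~~(~((p1 /\ ((p4 /\ p1) /\ p3)) -> p1) \/ (p1 \/ (p2 /\ p4))): Łukasiewicz ¬ gives 1 − 0.3 = 0.7
(((~p3 -> (p1 -> (p1 \/ p2))) \/ p3) -> ~~(~((p1 /\ ((p4 /\ p1) /\ p3)) -> p1) \/ (p1 \/ (p2 /\ p4)))): min(1, 1 − 1 + 0.7) = 0.7

0.70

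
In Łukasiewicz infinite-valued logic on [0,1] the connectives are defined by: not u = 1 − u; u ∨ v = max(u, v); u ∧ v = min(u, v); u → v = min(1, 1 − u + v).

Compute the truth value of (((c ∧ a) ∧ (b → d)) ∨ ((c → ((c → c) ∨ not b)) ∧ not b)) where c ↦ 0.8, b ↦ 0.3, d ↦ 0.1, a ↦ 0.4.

(c ∧ a) = min(0.8, 0.4) = 0.4
(b → d): min(1, 1 − 0.3 + 0.1) = 0.8
((c ∧ a) ∧ (b → d)) = min(0.4, 0.8) = 0.4
(c → c): min(1, 1 − 0.8 + 0.8) = 1
not b: Łukasiewicz ¬ gives 1 − 0.3 = 0.7
((c → c) ∨ not b) = max(1, 0.7) = 1
(c → ((c → c) ∨ not b)): min(1, 1 − 0.8 + 1) = 1
not b: Łukasiewicz ¬ gives 1 − 0.3 = 0.7
((c → ((c → c) ∨ not b)) ∧ not b) = min(1, 0.7) = 0.7
(((c ∧ a) ∧ (b → d)) ∨ ((c → ((c → c) ∨ not b)) ∧ not b)) = max(0.4, 0.7) = 0.7

0.70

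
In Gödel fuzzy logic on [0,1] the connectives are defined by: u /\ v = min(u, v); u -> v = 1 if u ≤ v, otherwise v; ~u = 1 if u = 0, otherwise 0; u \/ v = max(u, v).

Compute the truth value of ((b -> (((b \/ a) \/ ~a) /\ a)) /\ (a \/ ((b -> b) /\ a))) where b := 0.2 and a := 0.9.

0.90

(b \/ a) = max(0.2, 0.9) = 0.9
~a: Gödel ¬ of 0.9 = 0 (operand ≠ 0)
((b \/ a) \/ ~a) = max(0.9, 0) = 0.9
(((b \/ a) \/ ~a) /\ a) = min(0.9, 0.9) = 0.9
(b -> (((b \/ a) \/ ~a) /\ a)): 0.2 ≤ 0.9, so result = 1
(b -> b): 0.2 ≤ 0.2, so result = 1
((b -> b) /\ a) = min(1, 0.9) = 0.9
(a \/ ((b -> b) /\ a)) = max(0.9, 0.9) = 0.9
((b -> (((b \/ a) \/ ~a) /\ a)) /\ (a \/ ((b -> b) /\ a))) = min(1, 0.9) = 0.9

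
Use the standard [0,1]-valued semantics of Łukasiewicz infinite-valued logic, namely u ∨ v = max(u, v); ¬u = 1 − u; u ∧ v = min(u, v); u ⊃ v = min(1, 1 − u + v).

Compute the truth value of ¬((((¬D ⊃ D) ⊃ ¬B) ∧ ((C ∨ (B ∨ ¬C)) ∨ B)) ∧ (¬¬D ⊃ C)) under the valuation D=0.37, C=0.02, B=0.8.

0.54

¬D: Łukasiewicz ¬ gives 1 − 0.37 = 0.63
(¬D ⊃ D): min(1, 1 − 0.63 + 0.37) = 0.74
¬B: Łukasiewicz ¬ gives 1 − 0.8 = 0.2
((¬D ⊃ D) ⊃ ¬B): min(1, 1 − 0.74 + 0.2) = 0.46
¬C: Łukasiewicz ¬ gives 1 − 0.02 = 0.98
(B ∨ ¬C) = max(0.8, 0.98) = 0.98
(C ∨ (B ∨ ¬C)) = max(0.02, 0.98) = 0.98
((C ∨ (B ∨ ¬C)) ∨ B) = max(0.98, 0.8) = 0.98
(((¬D ⊃ D) ⊃ ¬B) ∧ ((C ∨ (B ∨ ¬C)) ∨ B)) = min(0.46, 0.98) = 0.46
¬D: Łukasiewicz ¬ gives 1 − 0.37 = 0.63
¬¬D: Łukasiewicz ¬ gives 1 − 0.63 = 0.37
(¬¬D ⊃ C): min(1, 1 − 0.37 + 0.02) = 0.65
((((¬D ⊃ D) ⊃ ¬B) ∧ ((C ∨ (B ∨ ¬C)) ∨ B)) ∧ (¬¬D ⊃ C)) = min(0.46, 0.65) = 0.46
¬((((¬D ⊃ D) ⊃ ¬B) ∧ ((C ∨ (B ∨ ¬C)) ∨ B)) ∧ (¬¬D ⊃ C)): Łukasiewicz ¬ gives 1 − 0.46 = 0.54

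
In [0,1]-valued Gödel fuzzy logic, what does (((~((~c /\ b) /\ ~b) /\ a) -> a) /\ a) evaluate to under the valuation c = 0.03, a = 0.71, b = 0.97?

0.71

~c: Gödel ¬ of 0.03 = 0 (operand ≠ 0)
(~c /\ b) = min(0, 0.97) = 0
~b: Gödel ¬ of 0.97 = 0 (operand ≠ 0)
((~c /\ b) /\ ~b) = min(0, 0) = 0
~((~c /\ b) /\ ~b): Gödel ¬ of 0 = 1 (operand is 0)
(~((~c /\ b) /\ ~b) /\ a) = min(1, 0.71) = 0.71
((~((~c /\ b) /\ ~b) /\ a) -> a): 0.71 ≤ 0.71, so result = 1
(((~((~c /\ b) /\ ~b) /\ a) -> a) /\ a) = min(1, 0.71) = 0.71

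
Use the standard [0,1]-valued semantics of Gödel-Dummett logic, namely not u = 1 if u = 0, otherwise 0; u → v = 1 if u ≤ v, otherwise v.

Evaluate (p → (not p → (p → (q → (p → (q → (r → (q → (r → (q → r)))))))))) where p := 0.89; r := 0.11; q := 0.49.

1.00

not p: Gödel ¬ of 0.89 = 0 (operand ≠ 0)
(q → r): 0.49 > 0.11, so result = 0.11
(r → (q → r)): 0.11 ≤ 0.11, so result = 1
(q → (r → (q → r))): 0.49 ≤ 1, so result = 1
(r → (q → (r → (q → r)))): 0.11 ≤ 1, so result = 1
(q → (r → (q → (r → (q → r))))): 0.49 ≤ 1, so result = 1
(p → (q → (r → (q → (r → (q → r)))))): 0.89 ≤ 1, so result = 1
(q → (p → (q → (r → (q → (r → (q → r))))))): 0.49 ≤ 1, so result = 1
(p → (q → (p → (q → (r → (q → (r → (q → r)))))))): 0.89 ≤ 1, so result = 1
(not p → (p → (q → (p → (q → (r → (q → (r → (q → r))))))))): 0 ≤ 1, so result = 1
(p → (not p → (p → (q → (p → (q → (r → (q → (r → (q → r)))))))))): 0.89 ≤ 1, so result = 1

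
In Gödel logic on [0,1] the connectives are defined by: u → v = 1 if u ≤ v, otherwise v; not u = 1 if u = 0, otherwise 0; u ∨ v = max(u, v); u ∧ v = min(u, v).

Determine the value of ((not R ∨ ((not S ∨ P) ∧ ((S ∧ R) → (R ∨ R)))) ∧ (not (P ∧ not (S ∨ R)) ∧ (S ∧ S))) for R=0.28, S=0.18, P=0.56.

0.18

not R: Gödel ¬ of 0.28 = 0 (operand ≠ 0)
not S: Gödel ¬ of 0.18 = 0 (operand ≠ 0)
(not S ∨ P) = max(0, 0.56) = 0.56
(S ∧ R) = min(0.18, 0.28) = 0.18
(R ∨ R) = max(0.28, 0.28) = 0.28
((S ∧ R) → (R ∨ R)): 0.18 ≤ 0.28, so result = 1
((not S ∨ P) ∧ ((S ∧ R) → (R ∨ R))) = min(0.56, 1) = 0.56
(not R ∨ ((not S ∨ P) ∧ ((S ∧ R) → (R ∨ R)))) = max(0, 0.56) = 0.56
(S ∨ R) = max(0.18, 0.28) = 0.28
not (S ∨ R): Gödel ¬ of 0.28 = 0 (operand ≠ 0)
(P ∧ not (S ∨ R)) = min(0.56, 0) = 0
not (P ∧ not (S ∨ R)): Gödel ¬ of 0 = 1 (operand is 0)
(S ∧ S) = min(0.18, 0.18) = 0.18
(not (P ∧ not (S ∨ R)) ∧ (S ∧ S)) = min(1, 0.18) = 0.18
((not R ∨ ((not S ∨ P) ∧ ((S ∧ R) → (R ∨ R)))) ∧ (not (P ∧ not (S ∨ R)) ∧ (S ∧ S))) = min(0.56, 0.18) = 0.18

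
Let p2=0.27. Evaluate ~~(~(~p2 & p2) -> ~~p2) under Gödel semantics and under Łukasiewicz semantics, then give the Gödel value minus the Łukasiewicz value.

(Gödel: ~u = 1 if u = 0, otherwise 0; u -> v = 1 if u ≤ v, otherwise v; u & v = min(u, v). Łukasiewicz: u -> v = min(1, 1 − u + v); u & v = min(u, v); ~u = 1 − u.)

0.46

Gödel evaluation:
  ~p2: Gödel ¬ of 0.27 = 0 (operand ≠ 0)
  (~p2 & p2) = min(0, 0.27) = 0
  ~(~p2 & p2): Gödel ¬ of 0 = 1 (operand is 0)
  ~p2: Gödel ¬ of 0.27 = 0 (operand ≠ 0)
  ~~p2: Gödel ¬ of 0 = 1 (operand is 0)
  (~(~p2 & p2) -> ~~p2): 1 ≤ 1, so result = 1
  ~(~(~p2 & p2) -> ~~p2): Gödel ¬ of 1 = 0 (operand ≠ 0)
  ~~(~(~p2 & p2) -> ~~p2): Gödel ¬ of 0 = 1 (operand is 0)
  Gödel value = 1
Łukasiewicz evaluation:
  ~p2: Łukasiewicz ¬ gives 1 − 0.27 = 0.73
  (~p2 & p2) = min(0.73, 0.27) = 0.27
  ~(~p2 & p2): Łukasiewicz ¬ gives 1 − 0.27 = 0.73
  ~p2: Łukasiewicz ¬ gives 1 − 0.27 = 0.73
  ~~p2: Łukasiewicz ¬ gives 1 − 0.73 = 0.27
  (~(~p2 & p2) -> ~~p2): min(1, 1 − 0.73 + 0.27) = 0.54
  ~(~(~p2 & p2) -> ~~p2): Łukasiewicz ¬ gives 1 − 0.54 = 0.46
  ~~(~(~p2 & p2) -> ~~p2): Łukasiewicz ¬ gives 1 − 0.46 = 0.54
  Łukasiewicz value = 0.54
Difference: 1 − 0.54 = 0.46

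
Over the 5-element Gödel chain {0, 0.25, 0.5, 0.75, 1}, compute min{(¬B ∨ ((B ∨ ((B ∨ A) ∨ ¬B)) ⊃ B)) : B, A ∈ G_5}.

0.25

The minimum is attained at B = 0.25, A = 0.5:
  ¬B: Gödel ¬ of 0.25 = 0 (operand ≠ 0)
  (B ∨ A) = max(0.25, 0.5) = 0.5
  ¬B: Gödel ¬ of 0.25 = 0 (operand ≠ 0)
  ((B ∨ A) ∨ ¬B) = max(0.5, 0) = 0.5
  (B ∨ ((B ∨ A) ∨ ¬B)) = max(0.25, 0.5) = 0.5
  ((B ∨ ((B ∨ A) ∨ ¬B)) ⊃ B): 0.5 > 0.25, so result = 0.25
  (¬B ∨ ((B ∨ ((B ∨ A) ∨ ¬B)) ⊃ B)) = max(0, 0.25) = 0.25
Checking all 25 assignments confirms none give a value below 0.25.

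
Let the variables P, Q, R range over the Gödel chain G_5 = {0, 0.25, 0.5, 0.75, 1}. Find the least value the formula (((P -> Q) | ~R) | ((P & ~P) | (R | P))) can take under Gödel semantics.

0.25

The minimum is attained at P = 0.25, Q = 0, R = 0.25:
  (P -> Q): 0.25 > 0, so result = 0
  ~R: Gödel ¬ of 0.25 = 0 (operand ≠ 0)
  ((P -> Q) | ~R) = max(0, 0) = 0
  ~P: Gödel ¬ of 0.25 = 0 (operand ≠ 0)
  (P & ~P) = min(0.25, 0) = 0
  (R | P) = max(0.25, 0.25) = 0.25
  ((P & ~P) | (R | P)) = max(0, 0.25) = 0.25
  (((P -> Q) | ~R) | ((P & ~P) | (R | P))) = max(0, 0.25) = 0.25
Checking all 125 assignments confirms none give a value below 0.25.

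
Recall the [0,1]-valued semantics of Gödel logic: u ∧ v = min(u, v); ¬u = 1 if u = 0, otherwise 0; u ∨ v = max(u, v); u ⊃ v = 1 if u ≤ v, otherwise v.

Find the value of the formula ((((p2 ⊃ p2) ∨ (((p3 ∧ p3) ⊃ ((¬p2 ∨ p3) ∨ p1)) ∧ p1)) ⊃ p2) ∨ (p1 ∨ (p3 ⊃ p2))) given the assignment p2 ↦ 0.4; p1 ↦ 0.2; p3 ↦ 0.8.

0.40

(p2 ⊃ p2): 0.4 ≤ 0.4, so result = 1
(p3 ∧ p3) = min(0.8, 0.8) = 0.8
¬p2: Gödel ¬ of 0.4 = 0 (operand ≠ 0)
(¬p2 ∨ p3) = max(0, 0.8) = 0.8
((¬p2 ∨ p3) ∨ p1) = max(0.8, 0.2) = 0.8
((p3 ∧ p3) ⊃ ((¬p2 ∨ p3) ∨ p1)): 0.8 ≤ 0.8, so result = 1
(((p3 ∧ p3) ⊃ ((¬p2 ∨ p3) ∨ p1)) ∧ p1) = min(1, 0.2) = 0.2
((p2 ⊃ p2) ∨ (((p3 ∧ p3) ⊃ ((¬p2 ∨ p3) ∨ p1)) ∧ p1)) = max(1, 0.2) = 1
(((p2 ⊃ p2) ∨ (((p3 ∧ p3) ⊃ ((¬p2 ∨ p3) ∨ p1)) ∧ p1)) ⊃ p2): 1 > 0.4, so result = 0.4
(p3 ⊃ p2): 0.8 > 0.4, so result = 0.4
(p1 ∨ (p3 ⊃ p2)) = max(0.2, 0.4) = 0.4
((((p2 ⊃ p2) ∨ (((p3 ∧ p3) ⊃ ((¬p2 ∨ p3) ∨ p1)) ∧ p1)) ⊃ p2) ∨ (p1 ∨ (p3 ⊃ p2))) = max(0.4, 0.4) = 0.4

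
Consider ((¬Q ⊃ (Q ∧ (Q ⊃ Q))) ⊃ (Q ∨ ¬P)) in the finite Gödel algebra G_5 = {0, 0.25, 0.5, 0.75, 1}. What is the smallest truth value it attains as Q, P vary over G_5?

0.25

The minimum is attained at Q = 0.25, P = 0.25:
  ¬Q: Gödel ¬ of 0.25 = 0 (operand ≠ 0)
  (Q ⊃ Q): 0.25 ≤ 0.25, so result = 1
  (Q ∧ (Q ⊃ Q)) = min(0.25, 1) = 0.25
  (¬Q ⊃ (Q ∧ (Q ⊃ Q))): 0 ≤ 0.25, so result = 1
  ¬P: Gödel ¬ of 0.25 = 0 (operand ≠ 0)
  (Q ∨ ¬P) = max(0.25, 0) = 0.25
  ((¬Q ⊃ (Q ∧ (Q ⊃ Q))) ⊃ (Q ∨ ¬P)): 1 > 0.25, so result = 0.25
Checking all 25 assignments confirms none give a value below 0.25.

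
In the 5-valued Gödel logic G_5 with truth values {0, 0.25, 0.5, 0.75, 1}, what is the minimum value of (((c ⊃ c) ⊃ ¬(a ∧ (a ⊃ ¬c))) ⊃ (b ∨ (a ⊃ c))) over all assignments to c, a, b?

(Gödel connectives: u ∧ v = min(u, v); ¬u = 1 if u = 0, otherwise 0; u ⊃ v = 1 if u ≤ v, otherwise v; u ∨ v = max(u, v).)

0.25

The minimum is attained at c = 0.25, a = 0.5, b = 0:
  (c ⊃ c): 0.25 ≤ 0.25, so result = 1
  ¬c: Gödel ¬ of 0.25 = 0 (operand ≠ 0)
  (a ⊃ ¬c): 0.5 > 0, so result = 0
  (a ∧ (a ⊃ ¬c)) = min(0.5, 0) = 0
  ¬(a ∧ (a ⊃ ¬c)): Gödel ¬ of 0 = 1 (operand is 0)
  ((c ⊃ c) ⊃ ¬(a ∧ (a ⊃ ¬c))): 1 ≤ 1, so result = 1
  (a ⊃ c): 0.5 > 0.25, so result = 0.25
  (b ∨ (a ⊃ c)) = max(0, 0.25) = 0.25
  (((c ⊃ c) ⊃ ¬(a ∧ (a ⊃ ¬c))) ⊃ (b ∨ (a ⊃ c))): 1 > 0.25, so result = 0.25
Checking all 125 assignments confirms none give a value below 0.25.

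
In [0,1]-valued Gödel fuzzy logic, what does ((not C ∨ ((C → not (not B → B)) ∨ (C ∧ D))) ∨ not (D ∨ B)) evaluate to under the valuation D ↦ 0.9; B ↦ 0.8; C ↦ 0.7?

not C: Gödel ¬ of 0.7 = 0 (operand ≠ 0)
not B: Gödel ¬ of 0.8 = 0 (operand ≠ 0)
(not B → B): 0 ≤ 0.8, so result = 1
not (not B → B): Gödel ¬ of 1 = 0 (operand ≠ 0)
(C → not (not B → B)): 0.7 > 0, so result = 0
(C ∧ D) = min(0.7, 0.9) = 0.7
((C → not (not B → B)) ∨ (C ∧ D)) = max(0, 0.7) = 0.7
(not C ∨ ((C → not (not B → B)) ∨ (C ∧ D))) = max(0, 0.7) = 0.7
(D ∨ B) = max(0.9, 0.8) = 0.9
not (D ∨ B): Gödel ¬ of 0.9 = 0 (operand ≠ 0)
((not C ∨ ((C → not (not B → B)) ∨ (C ∧ D))) ∨ not (D ∨ B)) = max(0.7, 0) = 0.7

0.70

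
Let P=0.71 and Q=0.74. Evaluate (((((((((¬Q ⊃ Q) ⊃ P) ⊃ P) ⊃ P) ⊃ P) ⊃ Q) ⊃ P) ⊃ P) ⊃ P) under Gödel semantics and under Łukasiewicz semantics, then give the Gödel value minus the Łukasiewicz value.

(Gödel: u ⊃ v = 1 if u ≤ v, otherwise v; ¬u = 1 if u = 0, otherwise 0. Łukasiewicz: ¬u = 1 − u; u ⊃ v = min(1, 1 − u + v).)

-0.26

Gödel evaluation:
  ¬Q: Gödel ¬ of 0.74 = 0 (operand ≠ 0)
  (¬Q ⊃ Q): 0 ≤ 0.74, so result = 1
  ((¬Q ⊃ Q) ⊃ P): 1 > 0.71, so result = 0.71
  (((¬Q ⊃ Q) ⊃ P) ⊃ P): 0.71 ≤ 0.71, so result = 1
  ((((¬Q ⊃ Q) ⊃ P) ⊃ P) ⊃ P): 1 > 0.71, so result = 0.71
  (((((¬Q ⊃ Q) ⊃ P) ⊃ P) ⊃ P) ⊃ P): 0.71 ≤ 0.71, so result = 1
  ((((((¬Q ⊃ Q) ⊃ P) ⊃ P) ⊃ P) ⊃ P) ⊃ Q): 1 > 0.74, so result = 0.74
  (((((((¬Q ⊃ Q) ⊃ P) ⊃ P) ⊃ P) ⊃ P) ⊃ Q) ⊃ P): 0.74 > 0.71, so result = 0.71
  ((((((((¬Q ⊃ Q) ⊃ P) ⊃ P) ⊃ P) ⊃ P) ⊃ Q) ⊃ P) ⊃ P): 0.71 ≤ 0.71, so result = 1
  (((((((((¬Q ⊃ Q) ⊃ P) ⊃ P) ⊃ P) ⊃ P) ⊃ Q) ⊃ P) ⊃ P) ⊃ P): 1 > 0.71, so result = 0.71
  Gödel value = 0.71
Łukasiewicz evaluation:
  ¬Q: Łukasiewicz ¬ gives 1 − 0.74 = 0.26
  (¬Q ⊃ Q): min(1, 1 − 0.26 + 0.74) = 1
  ((¬Q ⊃ Q) ⊃ P): min(1, 1 − 1 + 0.71) = 0.71
  (((¬Q ⊃ Q) ⊃ P) ⊃ P): min(1, 1 − 0.71 + 0.71) = 1
  ((((¬Q ⊃ Q) ⊃ P) ⊃ P) ⊃ P): min(1, 1 − 1 + 0.71) = 0.71
  (((((¬Q ⊃ Q) ⊃ P) ⊃ P) ⊃ P) ⊃ P): min(1, 1 − 0.71 + 0.71) = 1
  ((((((¬Q ⊃ Q) ⊃ P) ⊃ P) ⊃ P) ⊃ P) ⊃ Q): min(1, 1 − 1 + 0.74) = 0.74
  (((((((¬Q ⊃ Q) ⊃ P) ⊃ P) ⊃ P) ⊃ P) ⊃ Q) ⊃ P): min(1, 1 − 0.74 + 0.71) = 0.97
  ((((((((¬Q ⊃ Q) ⊃ P) ⊃ P) ⊃ P) ⊃ P) ⊃ Q) ⊃ P) ⊃ P): min(1, 1 − 0.97 + 0.71) = 0.74
  (((((((((¬Q ⊃ Q) ⊃ P) ⊃ P) ⊃ P) ⊃ P) ⊃ Q) ⊃ P) ⊃ P) ⊃ P): min(1, 1 − 0.74 + 0.71) = 0.97
  Łukasiewicz value = 0.97
Difference: 0.71 − 0.97 = -0.26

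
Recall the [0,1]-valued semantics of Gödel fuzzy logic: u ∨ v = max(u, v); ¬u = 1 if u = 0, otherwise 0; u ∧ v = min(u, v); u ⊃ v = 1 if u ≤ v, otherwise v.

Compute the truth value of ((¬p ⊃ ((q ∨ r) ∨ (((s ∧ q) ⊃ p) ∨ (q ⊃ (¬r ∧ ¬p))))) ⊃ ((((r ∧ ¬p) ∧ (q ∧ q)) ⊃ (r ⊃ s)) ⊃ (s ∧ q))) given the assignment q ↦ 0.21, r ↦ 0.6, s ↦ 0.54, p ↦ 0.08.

0.21

¬p: Gödel ¬ of 0.08 = 0 (operand ≠ 0)
(q ∨ r) = max(0.21, 0.6) = 0.6
(s ∧ q) = min(0.54, 0.21) = 0.21
((s ∧ q) ⊃ p): 0.21 > 0.08, so result = 0.08
¬r: Gödel ¬ of 0.6 = 0 (operand ≠ 0)
¬p: Gödel ¬ of 0.08 = 0 (operand ≠ 0)
(¬r ∧ ¬p) = min(0, 0) = 0
(q ⊃ (¬r ∧ ¬p)): 0.21 > 0, so result = 0
(((s ∧ q) ⊃ p) ∨ (q ⊃ (¬r ∧ ¬p))) = max(0.08, 0) = 0.08
((q ∨ r) ∨ (((s ∧ q) ⊃ p) ∨ (q ⊃ (¬r ∧ ¬p)))) = max(0.6, 0.08) = 0.6
(¬p ⊃ ((q ∨ r) ∨ (((s ∧ q) ⊃ p) ∨ (q ⊃ (¬r ∧ ¬p))))): 0 ≤ 0.6, so result = 1
¬p: Gödel ¬ of 0.08 = 0 (operand ≠ 0)
(r ∧ ¬p) = min(0.6, 0) = 0
(q ∧ q) = min(0.21, 0.21) = 0.21
((r ∧ ¬p) ∧ (q ∧ q)) = min(0, 0.21) = 0
(r ⊃ s): 0.6 > 0.54, so result = 0.54
(((r ∧ ¬p) ∧ (q ∧ q)) ⊃ (r ⊃ s)): 0 ≤ 0.54, so result = 1
(s ∧ q) = min(0.54, 0.21) = 0.21
((((r ∧ ¬p) ∧ (q ∧ q)) ⊃ (r ⊃ s)) ⊃ (s ∧ q)): 1 > 0.21, so result = 0.21
((¬p ⊃ ((q ∨ r) ∨ (((s ∧ q) ⊃ p) ∨ (q ⊃ (¬r ∧ ¬p))))) ⊃ ((((r ∧ ¬p) ∧ (q ∧ q)) ⊃ (r ⊃ s)) ⊃ (s ∧ q))): 1 > 0.21, so result = 0.21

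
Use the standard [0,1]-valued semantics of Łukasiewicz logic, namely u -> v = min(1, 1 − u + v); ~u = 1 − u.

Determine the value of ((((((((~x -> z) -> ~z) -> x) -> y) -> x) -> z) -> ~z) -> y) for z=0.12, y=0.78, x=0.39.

0.78

~x: Łukasiewicz ¬ gives 1 − 0.39 = 0.61
(~x -> z): min(1, 1 − 0.61 + 0.12) = 0.51
~z: Łukasiewicz ¬ gives 1 − 0.12 = 0.88
((~x -> z) -> ~z): min(1, 1 − 0.51 + 0.88) = 1
(((~x -> z) -> ~z) -> x): min(1, 1 − 1 + 0.39) = 0.39
((((~x -> z) -> ~z) -> x) -> y): min(1, 1 − 0.39 + 0.78) = 1
(((((~x -> z) -> ~z) -> x) -> y) -> x): min(1, 1 − 1 + 0.39) = 0.39
((((((~x -> z) -> ~z) -> x) -> y) -> x) -> z): min(1, 1 − 0.39 + 0.12) = 0.73
~z: Łukasiewicz ¬ gives 1 − 0.12 = 0.88
(((((((~x -> z) -> ~z) -> x) -> y) -> x) -> z) -> ~z): min(1, 1 − 0.73 + 0.88) = 1
((((((((~x -> z) -> ~z) -> x) -> y) -> x) -> z) -> ~z) -> y): min(1, 1 − 1 + 0.78) = 0.78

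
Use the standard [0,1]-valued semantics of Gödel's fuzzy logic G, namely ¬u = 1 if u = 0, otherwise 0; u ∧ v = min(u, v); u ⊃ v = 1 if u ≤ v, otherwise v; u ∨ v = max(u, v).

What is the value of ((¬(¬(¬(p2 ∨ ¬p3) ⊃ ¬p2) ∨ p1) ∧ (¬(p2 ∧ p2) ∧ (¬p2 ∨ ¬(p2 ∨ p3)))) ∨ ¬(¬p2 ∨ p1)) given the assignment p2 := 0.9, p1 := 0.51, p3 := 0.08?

0.00

¬p3: Gödel ¬ of 0.08 = 0 (operand ≠ 0)
(p2 ∨ ¬p3) = max(0.9, 0) = 0.9
¬(p2 ∨ ¬p3): Gödel ¬ of 0.9 = 0 (operand ≠ 0)
¬p2: Gödel ¬ of 0.9 = 0 (operand ≠ 0)
(¬(p2 ∨ ¬p3) ⊃ ¬p2): 0 ≤ 0, so result = 1
¬(¬(p2 ∨ ¬p3) ⊃ ¬p2): Gödel ¬ of 1 = 0 (operand ≠ 0)
(¬(¬(p2 ∨ ¬p3) ⊃ ¬p2) ∨ p1) = max(0, 0.51) = 0.51
¬(¬(¬(p2 ∨ ¬p3) ⊃ ¬p2) ∨ p1): Gödel ¬ of 0.51 = 0 (operand ≠ 0)
(p2 ∧ p2) = min(0.9, 0.9) = 0.9
¬(p2 ∧ p2): Gödel ¬ of 0.9 = 0 (operand ≠ 0)
¬p2: Gödel ¬ of 0.9 = 0 (operand ≠ 0)
(p2 ∨ p3) = max(0.9, 0.08) = 0.9
¬(p2 ∨ p3): Gödel ¬ of 0.9 = 0 (operand ≠ 0)
(¬p2 ∨ ¬(p2 ∨ p3)) = max(0, 0) = 0
(¬(p2 ∧ p2) ∧ (¬p2 ∨ ¬(p2 ∨ p3))) = min(0, 0) = 0
(¬(¬(¬(p2 ∨ ¬p3) ⊃ ¬p2) ∨ p1) ∧ (¬(p2 ∧ p2) ∧ (¬p2 ∨ ¬(p2 ∨ p3)))) = min(0, 0) = 0
¬p2: Gödel ¬ of 0.9 = 0 (operand ≠ 0)
(¬p2 ∨ p1) = max(0, 0.51) = 0.51
¬(¬p2 ∨ p1): Gödel ¬ of 0.51 = 0 (operand ≠ 0)
((¬(¬(¬(p2 ∨ ¬p3) ⊃ ¬p2) ∨ p1) ∧ (¬(p2 ∧ p2) ∧ (¬p2 ∨ ¬(p2 ∨ p3)))) ∨ ¬(¬p2 ∨ p1)) = max(0, 0) = 0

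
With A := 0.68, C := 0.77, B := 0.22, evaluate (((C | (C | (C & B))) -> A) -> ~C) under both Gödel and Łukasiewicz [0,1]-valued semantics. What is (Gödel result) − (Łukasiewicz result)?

Gödel evaluation:
  (C & B) = min(0.77, 0.22) = 0.22
  (C | (C & B)) = max(0.77, 0.22) = 0.77
  (C | (C | (C & B))) = max(0.77, 0.77) = 0.77
  ((C | (C | (C & B))) -> A): 0.77 > 0.68, so result = 0.68
  ~C: Gödel ¬ of 0.77 = 0 (operand ≠ 0)
  (((C | (C | (C & B))) -> A) -> ~C): 0.68 > 0, so result = 0
  Gödel value = 0
Łukasiewicz evaluation:
  (C & B) = min(0.77, 0.22) = 0.22
  (C | (C & B)) = max(0.77, 0.22) = 0.77
  (C | (C | (C & B))) = max(0.77, 0.77) = 0.77
  ((C | (C | (C & B))) -> A): min(1, 1 − 0.77 + 0.68) = 0.91
  ~C: Łukasiewicz ¬ gives 1 − 0.77 = 0.23
  (((C | (C | (C & B))) -> A) -> ~C): min(1, 1 − 0.91 + 0.23) = 0.32
  Łukasiewicz value = 0.32
Difference: 0 − 0.32 = -0.32

-0.32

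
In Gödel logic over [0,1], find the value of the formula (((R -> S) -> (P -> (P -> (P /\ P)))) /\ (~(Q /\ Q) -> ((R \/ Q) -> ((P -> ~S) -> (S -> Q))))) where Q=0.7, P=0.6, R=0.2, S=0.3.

1.00

(R -> S): 0.2 ≤ 0.3, so result = 1
(P /\ P) = min(0.6, 0.6) = 0.6
(P -> (P /\ P)): 0.6 ≤ 0.6, so result = 1
(P -> (P -> (P /\ P))): 0.6 ≤ 1, so result = 1
((R -> S) -> (P -> (P -> (P /\ P)))): 1 ≤ 1, so result = 1
(Q /\ Q) = min(0.7, 0.7) = 0.7
~(Q /\ Q): Gödel ¬ of 0.7 = 0 (operand ≠ 0)
(R \/ Q) = max(0.2, 0.7) = 0.7
~S: Gödel ¬ of 0.3 = 0 (operand ≠ 0)
(P -> ~S): 0.6 > 0, so result = 0
(S -> Q): 0.3 ≤ 0.7, so result = 1
((P -> ~S) -> (S -> Q)): 0 ≤ 1, so result = 1
((R \/ Q) -> ((P -> ~S) -> (S -> Q))): 0.7 ≤ 1, so result = 1
(~(Q /\ Q) -> ((R \/ Q) -> ((P -> ~S) -> (S -> Q)))): 0 ≤ 1, so result = 1
(((R -> S) -> (P -> (P -> (P /\ P)))) /\ (~(Q /\ Q) -> ((R \/ Q) -> ((P -> ~S) -> (S -> Q))))) = min(1, 1) = 1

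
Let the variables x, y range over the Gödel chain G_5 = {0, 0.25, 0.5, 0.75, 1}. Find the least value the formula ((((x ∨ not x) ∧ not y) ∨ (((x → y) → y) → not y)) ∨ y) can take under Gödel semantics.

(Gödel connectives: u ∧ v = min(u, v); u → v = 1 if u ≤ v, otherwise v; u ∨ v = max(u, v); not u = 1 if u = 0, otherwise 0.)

0.25

The minimum is attained at x = 0, y = 0.25:
  not x: Gödel ¬ of 0 = 1 (operand is 0)
  (x ∨ not x) = max(0, 1) = 1
  not y: Gödel ¬ of 0.25 = 0 (operand ≠ 0)
  ((x ∨ not x) ∧ not y) = min(1, 0) = 0
  (x → y): 0 ≤ 0.25, so result = 1
  ((x → y) → y): 1 > 0.25, so result = 0.25
  not y: Gödel ¬ of 0.25 = 0 (operand ≠ 0)
  (((x → y) → y) → not y): 0.25 > 0, so result = 0
  (((x ∨ not x) ∧ not y) ∨ (((x → y) → y) → not y)) = max(0, 0) = 0
  ((((x ∨ not x) ∧ not y) ∨ (((x → y) → y) → not y)) ∨ y) = max(0, 0.25) = 0.25
Checking all 25 assignments confirms none give a value below 0.25.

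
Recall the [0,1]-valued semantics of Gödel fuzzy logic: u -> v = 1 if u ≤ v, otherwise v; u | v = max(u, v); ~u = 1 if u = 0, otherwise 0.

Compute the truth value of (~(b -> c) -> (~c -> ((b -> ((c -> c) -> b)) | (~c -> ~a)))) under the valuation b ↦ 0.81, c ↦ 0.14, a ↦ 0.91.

(b -> c): 0.81 > 0.14, so result = 0.14
~(b -> c): Gödel ¬ of 0.14 = 0 (operand ≠ 0)
~c: Gödel ¬ of 0.14 = 0 (operand ≠ 0)
(c -> c): 0.14 ≤ 0.14, so result = 1
((c -> c) -> b): 1 > 0.81, so result = 0.81
(b -> ((c -> c) -> b)): 0.81 ≤ 0.81, so result = 1
~c: Gödel ¬ of 0.14 = 0 (operand ≠ 0)
~a: Gödel ¬ of 0.91 = 0 (operand ≠ 0)
(~c -> ~a): 0 ≤ 0, so result = 1
((b -> ((c -> c) -> b)) | (~c -> ~a)) = max(1, 1) = 1
(~c -> ((b -> ((c -> c) -> b)) | (~c -> ~a))): 0 ≤ 1, so result = 1
(~(b -> c) -> (~c -> ((b -> ((c -> c) -> b)) | (~c -> ~a)))): 0 ≤ 1, so result = 1

1.00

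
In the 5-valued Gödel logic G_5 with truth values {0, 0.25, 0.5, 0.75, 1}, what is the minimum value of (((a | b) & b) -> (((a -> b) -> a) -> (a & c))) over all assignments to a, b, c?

The minimum is attained at a = 0.25, b = 0.25, c = 0:
  (a | b) = max(0.25, 0.25) = 0.25
  ((a | b) & b) = min(0.25, 0.25) = 0.25
  (a -> b): 0.25 ≤ 0.25, so result = 1
  ((a -> b) -> a): 1 > 0.25, so result = 0.25
  (a & c) = min(0.25, 0) = 0
  (((a -> b) -> a) -> (a & c)): 0.25 > 0, so result = 0
  (((a | b) & b) -> (((a -> b) -> a) -> (a & c))): 0.25 > 0, so result = 0
Checking all 125 assignments confirms none give a value below 0.00.

0.00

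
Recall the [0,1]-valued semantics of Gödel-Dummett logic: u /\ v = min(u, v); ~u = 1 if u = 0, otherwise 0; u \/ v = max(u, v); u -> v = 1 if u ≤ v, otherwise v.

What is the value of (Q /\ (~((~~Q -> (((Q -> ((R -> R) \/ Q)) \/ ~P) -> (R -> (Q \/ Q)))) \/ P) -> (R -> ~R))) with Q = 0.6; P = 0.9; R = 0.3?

~Q: Gödel ¬ of 0.6 = 0 (operand ≠ 0)
~~Q: Gödel ¬ of 0 = 1 (operand is 0)
(R -> R): 0.3 ≤ 0.3, so result = 1
((R -> R) \/ Q) = max(1, 0.6) = 1
(Q -> ((R -> R) \/ Q)): 0.6 ≤ 1, so result = 1
~P: Gödel ¬ of 0.9 = 0 (operand ≠ 0)
((Q -> ((R -> R) \/ Q)) \/ ~P) = max(1, 0) = 1
(Q \/ Q) = max(0.6, 0.6) = 0.6
(R -> (Q \/ Q)): 0.3 ≤ 0.6, so result = 1
(((Q -> ((R -> R) \/ Q)) \/ ~P) -> (R -> (Q \/ Q))): 1 ≤ 1, so result = 1
(~~Q -> (((Q -> ((R -> R) \/ Q)) \/ ~P) -> (R -> (Q \/ Q)))): 1 ≤ 1, so result = 1
((~~Q -> (((Q -> ((R -> R) \/ Q)) \/ ~P) -> (R -> (Q \/ Q)))) \/ P) = max(1, 0.9) = 1
~((~~Q -> (((Q -> ((R -> R) \/ Q)) \/ ~P) -> (R -> (Q \/ Q)))) \/ P): Gödel ¬ of 1 = 0 (operand ≠ 0)
~R: Gödel ¬ of 0.3 = 0 (operand ≠ 0)
(R -> ~R): 0.3 > 0, so result = 0
(~((~~Q -> (((Q -> ((R -> R) \/ Q)) \/ ~P) -> (R -> (Q \/ Q)))) \/ P) -> (R -> ~R)): 0 ≤ 0, so result = 1
(Q /\ (~((~~Q -> (((Q -> ((R -> R) \/ Q)) \/ ~P) -> (R -> (Q \/ Q)))) \/ P) -> (R -> ~R))) = min(0.6, 1) = 0.6

0.60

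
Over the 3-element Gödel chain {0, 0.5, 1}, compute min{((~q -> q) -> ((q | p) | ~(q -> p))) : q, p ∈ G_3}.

The minimum is attained at q = 0.5, p = 0.5:
  ~q: Gödel ¬ of 0.5 = 0 (operand ≠ 0)
  (~q -> q): 0 ≤ 0.5, so result = 1
  (q | p) = max(0.5, 0.5) = 0.5
  (q -> p): 0.5 ≤ 0.5, so result = 1
  ~(q -> p): Gödel ¬ of 1 = 0 (operand ≠ 0)
  ((q | p) | ~(q -> p)) = max(0.5, 0) = 0.5
  ((~q -> q) -> ((q | p) | ~(q -> p))): 1 > 0.5, so result = 0.5
Checking all 9 assignments confirms none give a value below 0.50.

0.50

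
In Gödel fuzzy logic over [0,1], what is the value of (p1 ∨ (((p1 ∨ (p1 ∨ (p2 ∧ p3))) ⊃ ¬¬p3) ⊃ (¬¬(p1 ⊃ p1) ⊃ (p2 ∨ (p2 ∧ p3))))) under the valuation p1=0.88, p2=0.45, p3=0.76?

0.88

(p2 ∧ p3) = min(0.45, 0.76) = 0.45
(p1 ∨ (p2 ∧ p3)) = max(0.88, 0.45) = 0.88
(p1 ∨ (p1 ∨ (p2 ∧ p3))) = max(0.88, 0.88) = 0.88
¬p3: Gödel ¬ of 0.76 = 0 (operand ≠ 0)
¬¬p3: Gödel ¬ of 0 = 1 (operand is 0)
((p1 ∨ (p1 ∨ (p2 ∧ p3))) ⊃ ¬¬p3): 0.88 ≤ 1, so result = 1
(p1 ⊃ p1): 0.88 ≤ 0.88, so result = 1
¬(p1 ⊃ p1): Gödel ¬ of 1 = 0 (operand ≠ 0)
¬¬(p1 ⊃ p1): Gödel ¬ of 0 = 1 (operand is 0)
(p2 ∧ p3) = min(0.45, 0.76) = 0.45
(p2 ∨ (p2 ∧ p3)) = max(0.45, 0.45) = 0.45
(¬¬(p1 ⊃ p1) ⊃ (p2 ∨ (p2 ∧ p3))): 1 > 0.45, so result = 0.45
(((p1 ∨ (p1 ∨ (p2 ∧ p3))) ⊃ ¬¬p3) ⊃ (¬¬(p1 ⊃ p1) ⊃ (p2 ∨ (p2 ∧ p3)))): 1 > 0.45, so result = 0.45
(p1 ∨ (((p1 ∨ (p1 ∨ (p2 ∧ p3))) ⊃ ¬¬p3) ⊃ (¬¬(p1 ⊃ p1) ⊃ (p2 ∨ (p2 ∧ p3))))) = max(0.88, 0.45) = 0.88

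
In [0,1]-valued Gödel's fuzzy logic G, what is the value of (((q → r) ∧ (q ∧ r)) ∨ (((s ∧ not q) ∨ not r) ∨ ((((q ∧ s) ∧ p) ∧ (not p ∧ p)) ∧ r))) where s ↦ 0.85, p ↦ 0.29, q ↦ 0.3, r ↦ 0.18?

(q → r): 0.3 > 0.18, so result = 0.18
(q ∧ r) = min(0.3, 0.18) = 0.18
((q → r) ∧ (q ∧ r)) = min(0.18, 0.18) = 0.18
not q: Gödel ¬ of 0.3 = 0 (operand ≠ 0)
(s ∧ not q) = min(0.85, 0) = 0
not r: Gödel ¬ of 0.18 = 0 (operand ≠ 0)
((s ∧ not q) ∨ not r) = max(0, 0) = 0
(q ∧ s) = min(0.3, 0.85) = 0.3
((q ∧ s) ∧ p) = min(0.3, 0.29) = 0.29
not p: Gödel ¬ of 0.29 = 0 (operand ≠ 0)
(not p ∧ p) = min(0, 0.29) = 0
(((q ∧ s) ∧ p) ∧ (not p ∧ p)) = min(0.29, 0) = 0
((((q ∧ s) ∧ p) ∧ (not p ∧ p)) ∧ r) = min(0, 0.18) = 0
(((s ∧ not q) ∨ not r) ∨ ((((q ∧ s) ∧ p) ∧ (not p ∧ p)) ∧ r)) = max(0, 0) = 0
(((q → r) ∧ (q ∧ r)) ∨ (((s ∧ not q) ∨ not r) ∨ ((((q ∧ s) ∧ p) ∧ (not p ∧ p)) ∧ r))) = max(0.18, 0) = 0.18

0.18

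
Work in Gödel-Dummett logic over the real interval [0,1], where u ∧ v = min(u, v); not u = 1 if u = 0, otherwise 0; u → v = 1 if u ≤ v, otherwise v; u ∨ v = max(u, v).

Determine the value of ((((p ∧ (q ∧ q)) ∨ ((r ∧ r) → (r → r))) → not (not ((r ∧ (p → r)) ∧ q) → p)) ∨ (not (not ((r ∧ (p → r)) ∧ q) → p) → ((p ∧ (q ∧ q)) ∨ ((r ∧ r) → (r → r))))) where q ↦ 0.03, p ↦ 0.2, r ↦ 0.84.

(q ∧ q) = min(0.03, 0.03) = 0.03
(p ∧ (q ∧ q)) = min(0.2, 0.03) = 0.03
(r ∧ r) = min(0.84, 0.84) = 0.84
(r → r): 0.84 ≤ 0.84, so result = 1
((r ∧ r) → (r → r)): 0.84 ≤ 1, so result = 1
((p ∧ (q ∧ q)) ∨ ((r ∧ r) → (r → r))) = max(0.03, 1) = 1
(p → r): 0.2 ≤ 0.84, so result = 1
(r ∧ (p → r)) = min(0.84, 1) = 0.84
((r ∧ (p → r)) ∧ q) = min(0.84, 0.03) = 0.03
not ((r ∧ (p → r)) ∧ q): Gödel ¬ of 0.03 = 0 (operand ≠ 0)
(not ((r ∧ (p → r)) ∧ q) → p): 0 ≤ 0.2, so result = 1
not (not ((r ∧ (p → r)) ∧ q) → p): Gödel ¬ of 1 = 0 (operand ≠ 0)
(((p ∧ (q ∧ q)) ∨ ((r ∧ r) → (r → r))) → not (not ((r ∧ (p → r)) ∧ q) → p)): 1 > 0, so result = 0
(p → r): 0.2 ≤ 0.84, so result = 1
(r ∧ (p → r)) = min(0.84, 1) = 0.84
((r ∧ (p → r)) ∧ q) = min(0.84, 0.03) = 0.03
not ((r ∧ (p → r)) ∧ q): Gödel ¬ of 0.03 = 0 (operand ≠ 0)
(not ((r ∧ (p → r)) ∧ q) → p): 0 ≤ 0.2, so result = 1
not (not ((r ∧ (p → r)) ∧ q) → p): Gödel ¬ of 1 = 0 (operand ≠ 0)
(q ∧ q) = min(0.03, 0.03) = 0.03
(p ∧ (q ∧ q)) = min(0.2, 0.03) = 0.03
(r ∧ r) = min(0.84, 0.84) = 0.84
(r → r): 0.84 ≤ 0.84, so result = 1
((r ∧ r) → (r → r)): 0.84 ≤ 1, so result = 1
((p ∧ (q ∧ q)) ∨ ((r ∧ r) → (r → r))) = max(0.03, 1) = 1
(not (not ((r ∧ (p → r)) ∧ q) → p) → ((p ∧ (q ∧ q)) ∨ ((r ∧ r) → (r → r)))): 0 ≤ 1, so result = 1
((((p ∧ (q ∧ q)) ∨ ((r ∧ r) → (r → r))) → not (not ((r ∧ (p → r)) ∧ q) → p)) ∨ (not (not ((r ∧ (p → r)) ∧ q) → p) → ((p ∧ (q ∧ q)) ∨ ((r ∧ r) → (r → r))))) = max(0, 1) = 1

1.00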